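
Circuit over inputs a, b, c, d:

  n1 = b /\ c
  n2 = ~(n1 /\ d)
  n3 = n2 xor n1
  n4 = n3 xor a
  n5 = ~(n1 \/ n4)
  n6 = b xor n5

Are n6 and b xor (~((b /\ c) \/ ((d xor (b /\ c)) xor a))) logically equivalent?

n1 = b /\ c
n2 = ~(n1 /\ d) = ~((b /\ c) /\ d)
n3 = n2 xor n1 = (~((b /\ c) /\ d)) xor (b /\ c)
n4 = n3 xor a = ((~((b /\ c) /\ d)) xor (b /\ c)) xor a
n5 = ~(n1 \/ n4) = ~((b /\ c) \/ (((~((b /\ c) /\ d)) xor (b /\ c)) xor a))
n6 = b xor n5 = b xor (~((b /\ c) \/ (((~((b /\ c) /\ d)) xor (b /\ c)) xor a)))
At a=0, b=0, c=0, d=0: circuit gives 0, formula gives 1.

No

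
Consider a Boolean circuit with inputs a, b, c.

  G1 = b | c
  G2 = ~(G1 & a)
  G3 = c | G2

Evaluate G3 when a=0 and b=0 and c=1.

G1 = 0 | 1 = 1
G2 = ~(1 & 0) = 1
G3 = 1 | 1 = 1

1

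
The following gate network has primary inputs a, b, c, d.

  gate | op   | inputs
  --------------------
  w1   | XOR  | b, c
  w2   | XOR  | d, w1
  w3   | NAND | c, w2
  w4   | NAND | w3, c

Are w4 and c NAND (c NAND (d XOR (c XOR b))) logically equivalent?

Yes

w1 = b XOR c
w2 = d XOR w1 = d XOR (b XOR c)
w3 = c NAND w2 = c NAND (d XOR (b XOR c))
w4 = w3 NAND c = (c NAND (d XOR (b XOR c))) NAND c
At a=0, b=0, c=1, d=1: circuit gives 0, formula gives 0.
At a=0, b=0, c=0, d=0: circuit gives 1, formula gives 1.
Agrees on all 16 inputs.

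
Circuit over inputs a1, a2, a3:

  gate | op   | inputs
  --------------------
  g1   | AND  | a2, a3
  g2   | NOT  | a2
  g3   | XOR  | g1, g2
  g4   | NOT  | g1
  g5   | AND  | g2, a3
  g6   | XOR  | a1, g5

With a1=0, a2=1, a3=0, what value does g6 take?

0

g2 = NOT 1 = 0
g5 = 0 AND 0 = 0
g6 = 0 XOR 0 = 0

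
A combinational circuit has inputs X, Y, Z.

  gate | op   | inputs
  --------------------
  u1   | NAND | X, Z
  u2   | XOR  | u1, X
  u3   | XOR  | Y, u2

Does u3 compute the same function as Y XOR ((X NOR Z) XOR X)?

No

u1 = X NAND Z
u2 = u1 XOR X = (X NAND Z) XOR X
u3 = Y XOR u2 = Y XOR ((X NAND Z) XOR X)
At X=0, Y=0, Z=1: circuit gives 1, formula gives 0.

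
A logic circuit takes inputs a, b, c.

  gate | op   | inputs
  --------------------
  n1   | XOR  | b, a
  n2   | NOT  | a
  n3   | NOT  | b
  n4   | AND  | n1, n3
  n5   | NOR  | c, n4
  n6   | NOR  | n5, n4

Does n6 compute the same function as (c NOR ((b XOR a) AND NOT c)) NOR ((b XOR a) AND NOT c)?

No

n1 = b XOR a
n3 = NOT b
n4 = n1 AND n3 = (b XOR a) AND NOT b
n5 = c NOR n4 = c NOR ((b XOR a) AND NOT b)
n6 = n5 NOR n4 = (c NOR ((b XOR a) AND NOT b)) NOR ((b XOR a) AND NOT b)
At a=1, b=0, c=1: circuit gives 0, formula gives 1.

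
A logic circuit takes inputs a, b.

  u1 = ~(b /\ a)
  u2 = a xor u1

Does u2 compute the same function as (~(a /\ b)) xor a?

Yes

u1 = ~(b /\ a)
u2 = a xor u1 = a xor (~(b /\ a))
At a=1, b=0: circuit gives 0, formula gives 0.
At a=0, b=0: circuit gives 1, formula gives 1.
Agrees on all 4 inputs.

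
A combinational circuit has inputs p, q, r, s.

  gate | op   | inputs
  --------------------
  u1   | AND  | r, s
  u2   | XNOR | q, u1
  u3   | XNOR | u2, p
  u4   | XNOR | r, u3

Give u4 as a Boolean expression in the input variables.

u1 = r AND s
u2 = q XNOR u1 = q XNOR (r AND s)
u3 = u2 XNOR p = (q XNOR (r AND s)) XNOR p
u4 = r XNOR u3 = r XNOR ((q XNOR (r AND s)) XNOR p)

r XNOR ((q XNOR (r AND s)) XNOR p)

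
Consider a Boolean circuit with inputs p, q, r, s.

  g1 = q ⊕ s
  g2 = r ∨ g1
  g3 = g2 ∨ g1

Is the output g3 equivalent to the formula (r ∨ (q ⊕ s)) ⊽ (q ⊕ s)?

No

g1 = q ⊕ s
g2 = r ∨ g1 = r ∨ (q ⊕ s)
g3 = g2 ∨ g1 = (r ∨ (q ⊕ s)) ∨ (q ⊕ s)
At p=0, q=0, r=0, s=0: circuit gives 0, formula gives 1.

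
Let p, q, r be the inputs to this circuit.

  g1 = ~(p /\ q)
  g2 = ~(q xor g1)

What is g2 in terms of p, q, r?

~(q xor (~(p /\ q)))

g1 = ~(p /\ q)
g2 = ~(q xor g1) = ~(q xor (~(p /\ q)))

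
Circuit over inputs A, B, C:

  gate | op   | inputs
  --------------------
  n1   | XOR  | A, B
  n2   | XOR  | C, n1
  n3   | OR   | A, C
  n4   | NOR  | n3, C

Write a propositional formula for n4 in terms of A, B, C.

(A OR C) NOR C

n3 = A OR C
n4 = n3 NOR C = (A OR C) NOR C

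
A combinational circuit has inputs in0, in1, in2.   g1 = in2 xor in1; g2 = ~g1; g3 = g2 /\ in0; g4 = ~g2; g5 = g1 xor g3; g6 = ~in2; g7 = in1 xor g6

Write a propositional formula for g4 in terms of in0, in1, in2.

g1 = in2 xor in1
g2 = ~g1 = ~(in2 xor in1)
g4 = ~g2 = ~~(in2 xor in1)

~~(in2 xor in1)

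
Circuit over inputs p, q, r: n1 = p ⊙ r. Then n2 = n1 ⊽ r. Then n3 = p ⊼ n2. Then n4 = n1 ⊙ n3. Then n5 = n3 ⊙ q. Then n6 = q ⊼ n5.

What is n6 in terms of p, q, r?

n1 = p ⊙ r
n2 = n1 ⊽ r = (p ⊙ r) ⊽ r
n3 = p ⊼ n2 = p ⊼ ((p ⊙ r) ⊽ r)
n5 = n3 ⊙ q = (p ⊼ ((p ⊙ r) ⊽ r)) ⊙ q
n6 = q ⊼ n5 = q ⊼ ((p ⊼ ((p ⊙ r) ⊽ r)) ⊙ q)

q ⊼ ((p ⊼ ((p ⊙ r) ⊽ r)) ⊙ q)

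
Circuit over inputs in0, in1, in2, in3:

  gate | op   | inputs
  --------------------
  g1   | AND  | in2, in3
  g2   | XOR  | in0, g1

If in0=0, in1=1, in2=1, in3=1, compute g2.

g1 = 1 AND 1 = 1
g2 = 0 XOR 1 = 1

1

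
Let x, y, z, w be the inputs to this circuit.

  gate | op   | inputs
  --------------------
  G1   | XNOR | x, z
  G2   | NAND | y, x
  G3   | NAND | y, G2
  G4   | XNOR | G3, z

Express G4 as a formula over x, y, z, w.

G2 = y NAND x
G3 = y NAND G2 = y NAND (y NAND x)
G4 = G3 XNOR z = (y NAND (y NAND x)) XNOR z

(y NAND (y NAND x)) XNOR z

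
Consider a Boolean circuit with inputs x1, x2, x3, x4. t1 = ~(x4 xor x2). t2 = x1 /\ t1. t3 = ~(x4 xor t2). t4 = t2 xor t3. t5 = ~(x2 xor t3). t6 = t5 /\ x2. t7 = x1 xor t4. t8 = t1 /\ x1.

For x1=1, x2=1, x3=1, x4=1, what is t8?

1

t1 = ~(1 xor 1) = 1
t8 = 1 /\ 1 = 1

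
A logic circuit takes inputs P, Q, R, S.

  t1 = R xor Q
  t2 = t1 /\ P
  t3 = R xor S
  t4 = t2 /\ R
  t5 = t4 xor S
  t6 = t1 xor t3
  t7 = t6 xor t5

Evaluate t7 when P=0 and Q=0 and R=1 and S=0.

0

t1 = 1 xor 0 = 1
t2 = 1 /\ 0 = 0
t3 = 1 xor 0 = 1
t4 = 0 /\ 1 = 0
t5 = 0 xor 0 = 0
t6 = 1 xor 1 = 0
t7 = 0 xor 0 = 0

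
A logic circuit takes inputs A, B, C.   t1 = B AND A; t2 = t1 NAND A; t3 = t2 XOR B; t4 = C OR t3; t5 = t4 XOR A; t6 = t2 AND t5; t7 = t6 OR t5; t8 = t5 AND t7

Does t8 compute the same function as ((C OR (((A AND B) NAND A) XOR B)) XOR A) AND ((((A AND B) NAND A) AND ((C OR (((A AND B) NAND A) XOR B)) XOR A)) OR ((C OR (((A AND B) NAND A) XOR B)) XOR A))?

Yes

t1 = B AND A
t2 = t1 NAND A = (B AND A) NAND A
t3 = t2 XOR B = ((B AND A) NAND A) XOR B
t4 = C OR t3 = C OR (((B AND A) NAND A) XOR B)
t5 = t4 XOR A = (C OR (((B AND A) NAND A) XOR B)) XOR A
t6 = t2 AND t5 = ((B AND A) NAND A) AND ((C OR (((B AND A) NAND A) XOR B)) XOR A)
t7 = t6 OR t5 = (((B AND A) NAND A) AND ((C OR (((B AND A) NAND A) XOR B)) XOR A)) OR ((C OR (((B AND A) NAND A) XOR B)) XOR A)
t8 = t5 AND t7 = ((C OR (((B AND A) NAND A) XOR B)) XOR A) AND ((((B AND A) NAND A) AND ((C OR (((B AND A) NAND A) XOR B)) XOR A)) OR ((C OR (((B AND A) NAND A) XOR B)) XOR A))
At A=0, B=1, C=0: circuit gives 0, formula gives 0.
At A=0, B=0, C=0: circuit gives 1, formula gives 1.
Agrees on all 8 inputs.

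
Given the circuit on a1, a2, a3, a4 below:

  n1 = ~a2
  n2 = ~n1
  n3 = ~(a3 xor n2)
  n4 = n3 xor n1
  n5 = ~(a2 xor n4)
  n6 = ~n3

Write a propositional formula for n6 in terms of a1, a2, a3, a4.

~(~(a3 xor ~~a2))

n1 = ~a2
n2 = ~n1 = ~~a2
n3 = ~(a3 xor n2) = ~(a3 xor ~~a2)
n6 = ~n3 = ~(~(a3 xor ~~a2))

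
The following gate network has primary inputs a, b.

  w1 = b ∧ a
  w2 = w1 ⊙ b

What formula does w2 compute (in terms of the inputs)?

(b ∧ a) ⊙ b

w1 = b ∧ a
w2 = w1 ⊙ b = (b ∧ a) ⊙ b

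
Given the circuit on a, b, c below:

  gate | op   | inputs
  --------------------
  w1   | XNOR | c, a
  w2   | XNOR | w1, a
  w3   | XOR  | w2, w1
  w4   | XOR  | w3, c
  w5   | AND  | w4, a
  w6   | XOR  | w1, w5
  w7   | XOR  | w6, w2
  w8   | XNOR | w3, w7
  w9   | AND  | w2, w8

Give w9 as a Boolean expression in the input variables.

((c XNOR a) XNOR a) AND ((((c XNOR a) XNOR a) XOR (c XNOR a)) XNOR (((c XNOR a) XOR (((((c XNOR a) XNOR a) XOR (c XNOR a)) XOR c) AND a)) XOR ((c XNOR a) XNOR a)))

w1 = c XNOR a
w2 = w1 XNOR a = (c XNOR a) XNOR a
w3 = w2 XOR w1 = ((c XNOR a) XNOR a) XOR (c XNOR a)
w4 = w3 XOR c = (((c XNOR a) XNOR a) XOR (c XNOR a)) XOR c
w5 = w4 AND a = ((((c XNOR a) XNOR a) XOR (c XNOR a)) XOR c) AND a
w6 = w1 XOR w5 = (c XNOR a) XOR (((((c XNOR a) XNOR a) XOR (c XNOR a)) XOR c) AND a)
w7 = w6 XOR w2 = ((c XNOR a) XOR (((((c XNOR a) XNOR a) XOR (c XNOR a)) XOR c) AND a)) XOR ((c XNOR a) XNOR a)
w8 = w3 XNOR w7 = (((c XNOR a) XNOR a) XOR (c XNOR a)) XNOR (((c XNOR a) XOR (((((c XNOR a) XNOR a) XOR (c XNOR a)) XOR c) AND a)) XOR ((c XNOR a) XNOR a))
w9 = w2 AND w8 = ((c XNOR a) XNOR a) AND ((((c XNOR a) XNOR a) XOR (c XNOR a)) XNOR (((c XNOR a) XOR (((((c XNOR a) XNOR a) XOR (c XNOR a)) XOR c) AND a)) XOR ((c XNOR a) XNOR a)))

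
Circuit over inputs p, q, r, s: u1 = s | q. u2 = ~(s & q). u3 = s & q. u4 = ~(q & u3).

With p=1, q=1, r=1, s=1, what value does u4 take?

u3 = 1 & 1 = 1
u4 = ~(1 & 1) = 0

0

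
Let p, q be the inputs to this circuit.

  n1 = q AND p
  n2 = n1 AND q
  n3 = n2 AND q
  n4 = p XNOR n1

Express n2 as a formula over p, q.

(q AND p) AND q

n1 = q AND p
n2 = n1 AND q = (q AND p) AND q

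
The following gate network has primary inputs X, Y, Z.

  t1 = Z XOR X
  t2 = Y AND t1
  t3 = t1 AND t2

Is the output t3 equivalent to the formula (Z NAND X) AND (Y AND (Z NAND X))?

t1 = Z XOR X
t2 = Y AND t1 = Y AND (Z XOR X)
t3 = t1 AND t2 = (Z XOR X) AND (Y AND (Z XOR X))
At X=0, Y=1, Z=0: circuit gives 0, formula gives 1.

No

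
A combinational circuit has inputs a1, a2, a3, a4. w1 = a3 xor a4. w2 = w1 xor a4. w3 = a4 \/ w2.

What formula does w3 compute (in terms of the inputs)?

a4 \/ ((a3 xor a4) xor a4)

w1 = a3 xor a4
w2 = w1 xor a4 = (a3 xor a4) xor a4
w3 = a4 \/ w2 = a4 \/ ((a3 xor a4) xor a4)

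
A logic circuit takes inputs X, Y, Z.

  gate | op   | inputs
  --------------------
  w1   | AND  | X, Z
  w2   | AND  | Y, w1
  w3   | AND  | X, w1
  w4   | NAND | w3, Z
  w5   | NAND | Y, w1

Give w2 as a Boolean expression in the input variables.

w1 = X AND Z
w2 = Y AND w1 = Y AND (X AND Z)

Y AND (X AND Z)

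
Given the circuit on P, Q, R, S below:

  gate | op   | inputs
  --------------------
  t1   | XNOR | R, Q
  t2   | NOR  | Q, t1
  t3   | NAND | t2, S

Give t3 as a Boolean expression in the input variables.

t1 = R XNOR Q
t2 = Q NOR t1 = Q NOR (R XNOR Q)
t3 = t2 NAND S = (Q NOR (R XNOR Q)) NAND S

(Q NOR (R XNOR Q)) NAND S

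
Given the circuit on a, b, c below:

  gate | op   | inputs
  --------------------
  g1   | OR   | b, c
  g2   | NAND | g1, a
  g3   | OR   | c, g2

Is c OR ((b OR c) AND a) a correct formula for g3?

g1 = b OR c
g2 = g1 NAND a = (b OR c) NAND a
g3 = c OR g2 = c OR ((b OR c) NAND a)
At a=0, b=0, c=0: circuit gives 1, formula gives 0.

No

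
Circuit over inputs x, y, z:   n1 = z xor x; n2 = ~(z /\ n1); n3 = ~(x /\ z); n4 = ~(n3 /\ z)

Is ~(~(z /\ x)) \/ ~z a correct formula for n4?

Yes

n3 = ~(x /\ z)
n4 = ~(n3 /\ z) = ~((~(x /\ z)) /\ z)
At x=0, y=0, z=1: circuit gives 0, formula gives 0.
At x=0, y=0, z=0: circuit gives 1, formula gives 1.
Agrees on all 8 inputs.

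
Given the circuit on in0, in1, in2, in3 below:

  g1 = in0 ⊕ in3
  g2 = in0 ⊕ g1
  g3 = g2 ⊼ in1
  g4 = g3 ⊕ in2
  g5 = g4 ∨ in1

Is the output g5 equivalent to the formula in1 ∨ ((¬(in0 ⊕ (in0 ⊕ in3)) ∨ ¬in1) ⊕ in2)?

g1 = in0 ⊕ in3
g2 = in0 ⊕ g1 = in0 ⊕ (in0 ⊕ in3)
g3 = g2 ⊼ in1 = (in0 ⊕ (in0 ⊕ in3)) ⊼ in1
g4 = g3 ⊕ in2 = ((in0 ⊕ (in0 ⊕ in3)) ⊼ in1) ⊕ in2
g5 = g4 ∨ in1 = (((in0 ⊕ (in0 ⊕ in3)) ⊼ in1) ⊕ in2) ∨ in1
At in0=0, in1=0, in2=1, in3=0: circuit gives 0, formula gives 0.
At in0=0, in1=0, in2=0, in3=0: circuit gives 1, formula gives 1.
Agrees on all 16 inputs.

Yes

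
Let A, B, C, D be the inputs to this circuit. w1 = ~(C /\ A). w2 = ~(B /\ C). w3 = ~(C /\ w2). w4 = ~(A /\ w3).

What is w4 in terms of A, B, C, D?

w2 = ~(B /\ C)
w3 = ~(C /\ w2) = ~(C /\ (~(B /\ C)))
w4 = ~(A /\ w3) = ~(A /\ (~(C /\ (~(B /\ C)))))

~(A /\ (~(C /\ (~(B /\ C)))))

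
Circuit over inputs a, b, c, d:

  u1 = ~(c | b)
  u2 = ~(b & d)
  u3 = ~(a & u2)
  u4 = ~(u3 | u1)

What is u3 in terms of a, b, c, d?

~(a & (~(b & d)))

u2 = ~(b & d)
u3 = ~(a & u2) = ~(a & (~(b & d)))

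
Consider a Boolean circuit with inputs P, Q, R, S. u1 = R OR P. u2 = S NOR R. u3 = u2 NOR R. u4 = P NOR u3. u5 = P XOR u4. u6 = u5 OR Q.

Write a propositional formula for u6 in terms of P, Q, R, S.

u2 = S NOR R
u3 = u2 NOR R = (S NOR R) NOR R
u4 = P NOR u3 = P NOR ((S NOR R) NOR R)
u5 = P XOR u4 = P XOR (P NOR ((S NOR R) NOR R))
u6 = u5 OR Q = (P XOR (P NOR ((S NOR R) NOR R))) OR Q

(P XOR (P NOR ((S NOR R) NOR R))) OR Q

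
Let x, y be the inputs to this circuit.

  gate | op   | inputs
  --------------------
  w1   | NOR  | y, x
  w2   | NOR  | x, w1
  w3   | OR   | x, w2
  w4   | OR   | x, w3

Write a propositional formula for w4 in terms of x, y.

x OR (x OR (x NOR (y NOR x)))

w1 = y NOR x
w2 = x NOR w1 = x NOR (y NOR x)
w3 = x OR w2 = x OR (x NOR (y NOR x))
w4 = x OR w3 = x OR (x OR (x NOR (y NOR x)))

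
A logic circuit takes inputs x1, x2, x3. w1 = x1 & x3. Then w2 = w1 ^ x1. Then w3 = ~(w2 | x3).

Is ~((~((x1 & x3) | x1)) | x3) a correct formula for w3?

w1 = x1 & x3
w2 = w1 ^ x1 = (x1 & x3) ^ x1
w3 = ~(w2 | x3) = ~(((x1 & x3) ^ x1) | x3)
At x1=0, x2=0, x3=0: circuit gives 1, formula gives 0.

No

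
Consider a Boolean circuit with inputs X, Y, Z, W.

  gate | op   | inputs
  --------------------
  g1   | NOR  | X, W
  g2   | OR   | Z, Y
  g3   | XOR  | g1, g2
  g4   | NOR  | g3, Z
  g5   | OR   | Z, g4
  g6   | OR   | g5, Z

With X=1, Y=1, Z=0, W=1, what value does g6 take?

g1 = 1 NOR 1 = 0
g2 = 0 OR 1 = 1
g3 = 0 XOR 1 = 1
g4 = 1 NOR 0 = 0
g5 = 0 OR 0 = 0
g6 = 0 OR 0 = 0

0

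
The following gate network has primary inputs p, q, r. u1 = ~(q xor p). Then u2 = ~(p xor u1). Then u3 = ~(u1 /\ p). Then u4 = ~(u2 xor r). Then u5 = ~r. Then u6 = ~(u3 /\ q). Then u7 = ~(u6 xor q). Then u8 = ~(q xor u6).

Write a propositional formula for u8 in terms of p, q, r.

~(q xor (~((~((~(q xor p)) /\ p)) /\ q)))

u1 = ~(q xor p)
u3 = ~(u1 /\ p) = ~((~(q xor p)) /\ p)
u6 = ~(u3 /\ q) = ~((~((~(q xor p)) /\ p)) /\ q)
u8 = ~(q xor u6) = ~(q xor (~((~((~(q xor p)) /\ p)) /\ q)))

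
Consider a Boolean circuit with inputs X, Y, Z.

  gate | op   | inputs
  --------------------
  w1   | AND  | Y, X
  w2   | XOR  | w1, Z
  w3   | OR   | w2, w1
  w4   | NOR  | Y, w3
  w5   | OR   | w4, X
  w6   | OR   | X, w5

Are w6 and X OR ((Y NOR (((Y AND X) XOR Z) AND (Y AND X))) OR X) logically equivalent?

No

w1 = Y AND X
w2 = w1 XOR Z = (Y AND X) XOR Z
w3 = w2 OR w1 = ((Y AND X) XOR Z) OR (Y AND X)
w4 = Y NOR w3 = Y NOR (((Y AND X) XOR Z) OR (Y AND X))
w5 = w4 OR X = (Y NOR (((Y AND X) XOR Z) OR (Y AND X))) OR X
w6 = X OR w5 = X OR ((Y NOR (((Y AND X) XOR Z) OR (Y AND X))) OR X)
At X=0, Y=0, Z=1: circuit gives 0, formula gives 1.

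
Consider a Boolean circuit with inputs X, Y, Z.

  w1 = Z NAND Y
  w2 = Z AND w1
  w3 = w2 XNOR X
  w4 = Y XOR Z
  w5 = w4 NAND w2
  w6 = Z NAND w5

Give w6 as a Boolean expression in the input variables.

w1 = Z NAND Y
w2 = Z AND w1 = Z AND (Z NAND Y)
w4 = Y XOR Z
w5 = w4 NAND w2 = (Y XOR Z) NAND (Z AND (Z NAND Y))
w6 = Z NAND w5 = Z NAND ((Y XOR Z) NAND (Z AND (Z NAND Y)))

Z NAND ((Y XOR Z) NAND (Z AND (Z NAND Y)))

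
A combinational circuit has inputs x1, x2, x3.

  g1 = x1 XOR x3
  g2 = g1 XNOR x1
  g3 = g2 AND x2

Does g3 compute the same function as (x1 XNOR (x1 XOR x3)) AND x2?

g1 = x1 XOR x3
g2 = g1 XNOR x1 = (x1 XOR x3) XNOR x1
g3 = g2 AND x2 = ((x1 XOR x3) XNOR x1) AND x2
At x1=0, x2=0, x3=0: circuit gives 0, formula gives 0.
At x1=0, x2=1, x3=0: circuit gives 1, formula gives 1.
Agrees on all 8 inputs.

Yes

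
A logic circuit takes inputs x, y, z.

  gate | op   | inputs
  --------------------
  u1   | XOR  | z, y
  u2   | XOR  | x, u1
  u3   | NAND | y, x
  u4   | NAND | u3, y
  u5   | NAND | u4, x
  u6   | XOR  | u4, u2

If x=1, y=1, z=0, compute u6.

1

u1 = 0 XOR 1 = 1
u2 = 1 XOR 1 = 0
u3 = 1 NAND 1 = 0
u4 = 0 NAND 1 = 1
u6 = 1 XOR 0 = 1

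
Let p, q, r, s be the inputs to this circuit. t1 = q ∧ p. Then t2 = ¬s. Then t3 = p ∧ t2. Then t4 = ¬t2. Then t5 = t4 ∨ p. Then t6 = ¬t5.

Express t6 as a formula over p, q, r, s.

t2 = ¬s
t4 = ¬t2 = ¬¬s
t5 = t4 ∨ p = ¬¬s ∨ p
t6 = ¬t5 = ¬(¬¬s ∨ p)

¬(¬¬s ∨ p)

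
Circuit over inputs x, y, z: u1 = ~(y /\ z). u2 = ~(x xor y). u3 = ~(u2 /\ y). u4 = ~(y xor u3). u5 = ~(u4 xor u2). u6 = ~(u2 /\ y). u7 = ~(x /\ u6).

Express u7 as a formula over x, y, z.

~(x /\ (~((~(x xor y)) /\ y)))

u2 = ~(x xor y)
u6 = ~(u2 /\ y) = ~((~(x xor y)) /\ y)
u7 = ~(x /\ u6) = ~(x /\ (~((~(x xor y)) /\ y)))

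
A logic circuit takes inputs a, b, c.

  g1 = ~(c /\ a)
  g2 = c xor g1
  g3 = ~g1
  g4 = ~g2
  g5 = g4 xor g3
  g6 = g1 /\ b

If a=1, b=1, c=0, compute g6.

g1 = ~(0 /\ 1) = 1
g6 = 1 /\ 1 = 1

1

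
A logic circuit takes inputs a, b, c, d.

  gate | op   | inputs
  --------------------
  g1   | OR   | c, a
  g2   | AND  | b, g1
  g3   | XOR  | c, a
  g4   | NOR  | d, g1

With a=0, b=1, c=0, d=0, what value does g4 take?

g1 = 0 OR 0 = 0
g4 = 0 NOR 0 = 1

1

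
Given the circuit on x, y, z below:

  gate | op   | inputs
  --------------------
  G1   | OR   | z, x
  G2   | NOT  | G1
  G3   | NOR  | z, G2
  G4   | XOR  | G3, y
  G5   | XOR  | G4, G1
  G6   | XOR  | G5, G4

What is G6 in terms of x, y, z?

(((z NOR NOT (z OR x)) XOR y) XOR (z OR x)) XOR ((z NOR NOT (z OR x)) XOR y)

G1 = z OR x
G2 = NOT G1 = NOT (z OR x)
G3 = z NOR G2 = z NOR NOT (z OR x)
G4 = G3 XOR y = (z NOR NOT (z OR x)) XOR y
G5 = G4 XOR G1 = ((z NOR NOT (z OR x)) XOR y) XOR (z OR x)
G6 = G5 XOR G4 = (((z NOR NOT (z OR x)) XOR y) XOR (z OR x)) XOR ((z NOR NOT (z OR x)) XOR y)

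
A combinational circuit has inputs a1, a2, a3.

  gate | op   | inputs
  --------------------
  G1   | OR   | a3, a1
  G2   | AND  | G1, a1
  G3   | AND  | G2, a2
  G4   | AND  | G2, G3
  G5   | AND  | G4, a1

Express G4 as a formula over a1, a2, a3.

G1 = a3 OR a1
G2 = G1 AND a1 = (a3 OR a1) AND a1
G3 = G2 AND a2 = ((a3 OR a1) AND a1) AND a2
G4 = G2 AND G3 = ((a3 OR a1) AND a1) AND (((a3 OR a1) AND a1) AND a2)

((a3 OR a1) AND a1) AND (((a3 OR a1) AND a1) AND a2)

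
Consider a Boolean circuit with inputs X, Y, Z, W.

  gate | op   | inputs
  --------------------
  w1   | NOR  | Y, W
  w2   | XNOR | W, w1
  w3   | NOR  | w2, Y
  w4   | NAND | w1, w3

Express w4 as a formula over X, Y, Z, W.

w1 = Y NOR W
w2 = W XNOR w1 = W XNOR (Y NOR W)
w3 = w2 NOR Y = (W XNOR (Y NOR W)) NOR Y
w4 = w1 NAND w3 = (Y NOR W) NAND ((W XNOR (Y NOR W)) NOR Y)

(Y NOR W) NAND ((W XNOR (Y NOR W)) NOR Y)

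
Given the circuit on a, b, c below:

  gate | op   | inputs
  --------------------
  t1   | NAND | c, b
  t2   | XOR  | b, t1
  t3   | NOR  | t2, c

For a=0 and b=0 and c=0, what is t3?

t1 = 0 NAND 0 = 1
t2 = 0 XOR 1 = 1
t3 = 1 NOR 0 = 0

0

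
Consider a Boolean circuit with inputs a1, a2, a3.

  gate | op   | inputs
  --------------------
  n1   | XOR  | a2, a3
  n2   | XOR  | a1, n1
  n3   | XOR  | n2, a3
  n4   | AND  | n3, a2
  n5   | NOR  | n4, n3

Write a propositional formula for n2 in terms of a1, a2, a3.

n1 = a2 XOR a3
n2 = a1 XOR n1 = a1 XOR (a2 XOR a3)

a1 XOR (a2 XOR a3)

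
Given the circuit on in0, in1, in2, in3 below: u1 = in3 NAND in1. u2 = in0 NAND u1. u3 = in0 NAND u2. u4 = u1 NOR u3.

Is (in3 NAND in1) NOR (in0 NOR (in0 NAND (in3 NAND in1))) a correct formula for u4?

u1 = in3 NAND in1
u2 = in0 NAND u1 = in0 NAND (in3 NAND in1)
u3 = in0 NAND u2 = in0 NAND (in0 NAND (in3 NAND in1))
u4 = u1 NOR u3 = (in3 NAND in1) NOR (in0 NAND (in0 NAND (in3 NAND in1)))
At in0=0, in1=1, in2=0, in3=1: circuit gives 0, formula gives 1.

No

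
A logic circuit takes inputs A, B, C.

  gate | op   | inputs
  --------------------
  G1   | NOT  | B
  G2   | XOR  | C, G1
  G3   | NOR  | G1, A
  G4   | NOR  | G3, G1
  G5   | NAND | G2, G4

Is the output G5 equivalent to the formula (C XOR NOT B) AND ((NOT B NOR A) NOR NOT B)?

No

G1 = NOT B
G2 = C XOR G1 = C XOR NOT B
G3 = G1 NOR A = NOT B NOR A
G4 = G3 NOR G1 = (NOT B NOR A) NOR NOT B
G5 = G2 NAND G4 = (C XOR NOT B) NAND ((NOT B NOR A) NOR NOT B)
At A=0, B=0, C=0: circuit gives 1, formula gives 0.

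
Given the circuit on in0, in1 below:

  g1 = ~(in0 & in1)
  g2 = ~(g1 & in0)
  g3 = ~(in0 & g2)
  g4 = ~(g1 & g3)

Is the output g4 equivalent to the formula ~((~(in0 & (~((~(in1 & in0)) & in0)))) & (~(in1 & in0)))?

g1 = ~(in0 & in1)
g2 = ~(g1 & in0) = ~((~(in0 & in1)) & in0)
g3 = ~(in0 & g2) = ~(in0 & (~((~(in0 & in1)) & in0)))
g4 = ~(g1 & g3) = ~((~(in0 & in1)) & (~(in0 & (~((~(in0 & in1)) & in0)))))
At in0=0, in1=0: circuit gives 0, formula gives 0.
At in0=1, in1=1: circuit gives 1, formula gives 1.
Agrees on all 4 inputs.

Yes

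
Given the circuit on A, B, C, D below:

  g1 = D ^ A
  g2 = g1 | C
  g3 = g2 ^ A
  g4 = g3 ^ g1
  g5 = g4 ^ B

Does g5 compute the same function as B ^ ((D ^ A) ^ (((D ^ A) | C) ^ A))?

g1 = D ^ A
g2 = g1 | C = (D ^ A) | C
g3 = g2 ^ A = ((D ^ A) | C) ^ A
g4 = g3 ^ g1 = (((D ^ A) | C) ^ A) ^ (D ^ A)
g5 = g4 ^ B = ((((D ^ A) | C) ^ A) ^ (D ^ A)) ^ B
At A=0, B=0, C=0, D=0: circuit gives 0, formula gives 0.
At A=0, B=0, C=1, D=0: circuit gives 1, formula gives 1.
Agrees on all 16 inputs.

Yes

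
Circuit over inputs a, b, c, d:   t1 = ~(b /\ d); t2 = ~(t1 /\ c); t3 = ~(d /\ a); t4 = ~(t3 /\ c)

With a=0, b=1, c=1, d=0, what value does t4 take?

0

t3 = ~(0 /\ 0) = 1
t4 = ~(1 /\ 1) = 0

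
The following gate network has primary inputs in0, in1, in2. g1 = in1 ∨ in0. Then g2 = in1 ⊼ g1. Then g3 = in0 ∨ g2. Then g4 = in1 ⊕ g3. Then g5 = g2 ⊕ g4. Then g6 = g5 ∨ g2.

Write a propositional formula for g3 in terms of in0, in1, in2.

g1 = in1 ∨ in0
g2 = in1 ⊼ g1 = in1 ⊼ (in1 ∨ in0)
g3 = in0 ∨ g2 = in0 ∨ (in1 ⊼ (in1 ∨ in0))

in0 ∨ (in1 ⊼ (in1 ∨ in0))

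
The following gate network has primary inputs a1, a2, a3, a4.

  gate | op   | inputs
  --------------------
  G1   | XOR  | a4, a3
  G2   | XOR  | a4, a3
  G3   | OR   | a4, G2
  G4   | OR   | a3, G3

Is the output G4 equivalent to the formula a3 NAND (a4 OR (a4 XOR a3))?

G2 = a4 XOR a3
G3 = a4 OR G2 = a4 OR (a4 XOR a3)
G4 = a3 OR G3 = a3 OR (a4 OR (a4 XOR a3))
At a1=0, a2=0, a3=0, a4=0: circuit gives 0, formula gives 1.

No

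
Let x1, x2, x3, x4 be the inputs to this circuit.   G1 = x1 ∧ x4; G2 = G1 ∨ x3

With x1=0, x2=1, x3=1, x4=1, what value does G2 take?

G1 = 0 ∧ 1 = 0
G2 = 0 ∨ 1 = 1

1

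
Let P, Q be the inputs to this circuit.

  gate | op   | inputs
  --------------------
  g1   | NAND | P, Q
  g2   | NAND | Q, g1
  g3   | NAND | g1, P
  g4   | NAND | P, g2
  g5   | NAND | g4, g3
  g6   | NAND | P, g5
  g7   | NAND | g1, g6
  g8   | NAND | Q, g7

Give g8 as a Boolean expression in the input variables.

Q NAND ((P NAND Q) NAND (P NAND ((P NAND (Q NAND (P NAND Q))) NAND ((P NAND Q) NAND P))))

g1 = P NAND Q
g2 = Q NAND g1 = Q NAND (P NAND Q)
g3 = g1 NAND P = (P NAND Q) NAND P
g4 = P NAND g2 = P NAND (Q NAND (P NAND Q))
g5 = g4 NAND g3 = (P NAND (Q NAND (P NAND Q))) NAND ((P NAND Q) NAND P)
g6 = P NAND g5 = P NAND ((P NAND (Q NAND (P NAND Q))) NAND ((P NAND Q) NAND P))
g7 = g1 NAND g6 = (P NAND Q) NAND (P NAND ((P NAND (Q NAND (P NAND Q))) NAND ((P NAND Q) NAND P)))
g8 = Q NAND g7 = Q NAND ((P NAND Q) NAND (P NAND ((P NAND (Q NAND (P NAND Q))) NAND ((P NAND Q) NAND P))))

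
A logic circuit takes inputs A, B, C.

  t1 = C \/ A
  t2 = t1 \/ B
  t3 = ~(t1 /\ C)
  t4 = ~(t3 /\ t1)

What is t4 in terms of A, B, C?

t1 = C \/ A
t3 = ~(t1 /\ C) = ~((C \/ A) /\ C)
t4 = ~(t3 /\ t1) = ~((~((C \/ A) /\ C)) /\ (C \/ A))

~((~((C \/ A) /\ C)) /\ (C \/ A))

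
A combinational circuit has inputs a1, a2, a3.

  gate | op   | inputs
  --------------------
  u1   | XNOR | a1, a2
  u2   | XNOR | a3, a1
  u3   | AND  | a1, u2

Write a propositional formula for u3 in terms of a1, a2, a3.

u2 = a3 XNOR a1
u3 = a1 AND u2 = a1 AND (a3 XNOR a1)

a1 AND (a3 XNOR a1)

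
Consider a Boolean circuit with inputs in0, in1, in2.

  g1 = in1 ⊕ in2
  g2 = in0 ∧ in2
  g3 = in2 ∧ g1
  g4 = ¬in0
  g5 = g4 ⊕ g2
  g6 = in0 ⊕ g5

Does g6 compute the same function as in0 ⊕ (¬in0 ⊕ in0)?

g2 = in0 ∧ in2
g4 = ¬in0
g5 = g4 ⊕ g2 = ¬in0 ⊕ (in0 ∧ in2)
g6 = in0 ⊕ g5 = in0 ⊕ (¬in0 ⊕ (in0 ∧ in2))
At in0=1, in1=0, in2=0: circuit gives 1, formula gives 0.

No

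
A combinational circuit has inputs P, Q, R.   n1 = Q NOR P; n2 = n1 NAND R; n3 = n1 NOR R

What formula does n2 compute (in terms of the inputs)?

(Q NOR P) NAND R

n1 = Q NOR P
n2 = n1 NAND R = (Q NOR P) NAND R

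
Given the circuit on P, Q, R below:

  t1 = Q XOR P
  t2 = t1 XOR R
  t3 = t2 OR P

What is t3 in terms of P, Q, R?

((Q XOR P) XOR R) OR P

t1 = Q XOR P
t2 = t1 XOR R = (Q XOR P) XOR R
t3 = t2 OR P = ((Q XOR P) XOR R) OR P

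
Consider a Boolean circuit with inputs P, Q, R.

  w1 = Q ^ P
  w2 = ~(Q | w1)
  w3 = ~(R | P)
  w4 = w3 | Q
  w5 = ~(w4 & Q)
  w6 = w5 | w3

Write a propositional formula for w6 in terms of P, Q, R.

w3 = ~(R | P)
w4 = w3 | Q = (~(R | P)) | Q
w5 = ~(w4 & Q) = ~(((~(R | P)) | Q) & Q)
w6 = w5 | w3 = (~(((~(R | P)) | Q) & Q)) | (~(R | P))

(~(((~(R | P)) | Q) & Q)) | (~(R | P))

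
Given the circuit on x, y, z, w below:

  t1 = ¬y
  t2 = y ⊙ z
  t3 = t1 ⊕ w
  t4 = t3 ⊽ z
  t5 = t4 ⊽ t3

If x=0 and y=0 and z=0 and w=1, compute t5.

0

t1 = ¬0 = 1
t3 = 1 ⊕ 1 = 0
t4 = 0 ⊽ 0 = 1
t5 = 1 ⊽ 0 = 0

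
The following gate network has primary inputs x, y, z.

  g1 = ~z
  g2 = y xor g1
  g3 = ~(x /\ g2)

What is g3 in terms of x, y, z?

~(x /\ (y xor ~z))

g1 = ~z
g2 = y xor g1 = y xor ~z
g3 = ~(x /\ g2) = ~(x /\ (y xor ~z))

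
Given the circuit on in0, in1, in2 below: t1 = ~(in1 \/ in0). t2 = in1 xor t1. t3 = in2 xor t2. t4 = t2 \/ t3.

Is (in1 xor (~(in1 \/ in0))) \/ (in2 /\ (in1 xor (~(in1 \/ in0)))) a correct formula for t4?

t1 = ~(in1 \/ in0)
t2 = in1 xor t1 = in1 xor (~(in1 \/ in0))
t3 = in2 xor t2 = in2 xor (in1 xor (~(in1 \/ in0)))
t4 = t2 \/ t3 = (in1 xor (~(in1 \/ in0))) \/ (in2 xor (in1 xor (~(in1 \/ in0))))
At in0=1, in1=0, in2=1: circuit gives 1, formula gives 0.

No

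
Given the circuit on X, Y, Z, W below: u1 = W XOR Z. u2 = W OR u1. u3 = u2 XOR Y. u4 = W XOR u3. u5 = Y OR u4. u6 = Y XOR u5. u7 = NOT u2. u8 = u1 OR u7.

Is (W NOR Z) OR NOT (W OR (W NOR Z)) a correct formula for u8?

No

u1 = W XOR Z
u2 = W OR u1 = W OR (W XOR Z)
u7 = NOT u2 = NOT (W OR (W XOR Z))
u8 = u1 OR u7 = (W XOR Z) OR NOT (W OR (W XOR Z))
At X=0, Y=0, Z=0, W=1: circuit gives 1, formula gives 0.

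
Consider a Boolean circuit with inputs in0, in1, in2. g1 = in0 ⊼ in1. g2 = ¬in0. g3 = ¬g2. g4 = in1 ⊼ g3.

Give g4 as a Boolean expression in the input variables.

g2 = ¬in0
g3 = ¬g2 = ¬¬in0
g4 = in1 ⊼ g3 = in1 ⊼ ¬¬in0

in1 ⊼ ¬¬in0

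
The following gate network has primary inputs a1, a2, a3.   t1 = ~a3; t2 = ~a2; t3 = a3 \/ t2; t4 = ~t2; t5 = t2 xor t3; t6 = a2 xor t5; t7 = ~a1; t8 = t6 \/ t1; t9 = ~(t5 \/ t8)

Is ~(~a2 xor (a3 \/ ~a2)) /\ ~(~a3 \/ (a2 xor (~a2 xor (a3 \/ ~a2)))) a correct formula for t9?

t1 = ~a3
t2 = ~a2
t3 = a3 \/ t2 = a3 \/ ~a2
t5 = t2 xor t3 = ~a2 xor (a3 \/ ~a2)
t6 = a2 xor t5 = a2 xor (~a2 xor (a3 \/ ~a2))
t8 = t6 \/ t1 = (a2 xor (~a2 xor (a3 \/ ~a2))) \/ ~a3
t9 = ~(t5 \/ t8) = ~((~a2 xor (a3 \/ ~a2)) \/ ((a2 xor (~a2 xor (a3 \/ ~a2))) \/ ~a3))
At a1=0, a2=0, a3=0: circuit gives 0, formula gives 0.
At a1=0, a2=0, a3=1: circuit gives 1, formula gives 1.
Agrees on all 8 inputs.

Yes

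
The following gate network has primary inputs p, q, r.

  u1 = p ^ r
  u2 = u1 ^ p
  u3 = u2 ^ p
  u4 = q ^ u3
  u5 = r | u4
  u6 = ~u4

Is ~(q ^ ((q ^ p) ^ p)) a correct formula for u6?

u1 = p ^ r
u2 = u1 ^ p = (p ^ r) ^ p
u3 = u2 ^ p = ((p ^ r) ^ p) ^ p
u4 = q ^ u3 = q ^ (((p ^ r) ^ p) ^ p)
u6 = ~u4 = ~(q ^ (((p ^ r) ^ p) ^ p))
At p=0, q=0, r=1: circuit gives 0, formula gives 1.

No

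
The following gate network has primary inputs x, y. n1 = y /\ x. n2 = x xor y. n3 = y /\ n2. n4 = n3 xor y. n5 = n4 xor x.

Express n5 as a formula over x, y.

((y /\ (x xor y)) xor y) xor x

n2 = x xor y
n3 = y /\ n2 = y /\ (x xor y)
n4 = n3 xor y = (y /\ (x xor y)) xor y
n5 = n4 xor x = ((y /\ (x xor y)) xor y) xor x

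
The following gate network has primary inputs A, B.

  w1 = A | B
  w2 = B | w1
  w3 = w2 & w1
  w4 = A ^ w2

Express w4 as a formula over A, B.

A ^ (B | (A | B))

w1 = A | B
w2 = B | w1 = B | (A | B)
w4 = A ^ w2 = A ^ (B | (A | B))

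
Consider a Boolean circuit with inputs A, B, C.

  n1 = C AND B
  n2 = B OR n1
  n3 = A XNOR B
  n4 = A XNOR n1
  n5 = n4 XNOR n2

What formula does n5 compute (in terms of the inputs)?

(A XNOR (C AND B)) XNOR (B OR (C AND B))

n1 = C AND B
n2 = B OR n1 = B OR (C AND B)
n4 = A XNOR n1 = A XNOR (C AND B)
n5 = n4 XNOR n2 = (A XNOR (C AND B)) XNOR (B OR (C AND B))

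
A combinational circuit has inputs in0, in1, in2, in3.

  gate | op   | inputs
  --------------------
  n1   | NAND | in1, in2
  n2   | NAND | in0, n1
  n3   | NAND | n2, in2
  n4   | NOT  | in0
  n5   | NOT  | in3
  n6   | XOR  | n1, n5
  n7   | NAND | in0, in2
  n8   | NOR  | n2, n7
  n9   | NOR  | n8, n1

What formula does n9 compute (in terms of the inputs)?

n1 = in1 NAND in2
n2 = in0 NAND n1 = in0 NAND (in1 NAND in2)
n7 = in0 NAND in2
n8 = n2 NOR n7 = (in0 NAND (in1 NAND in2)) NOR (in0 NAND in2)
n9 = n8 NOR n1 = ((in0 NAND (in1 NAND in2)) NOR (in0 NAND in2)) NOR (in1 NAND in2)

((in0 NAND (in1 NAND in2)) NOR (in0 NAND in2)) NOR (in1 NAND in2)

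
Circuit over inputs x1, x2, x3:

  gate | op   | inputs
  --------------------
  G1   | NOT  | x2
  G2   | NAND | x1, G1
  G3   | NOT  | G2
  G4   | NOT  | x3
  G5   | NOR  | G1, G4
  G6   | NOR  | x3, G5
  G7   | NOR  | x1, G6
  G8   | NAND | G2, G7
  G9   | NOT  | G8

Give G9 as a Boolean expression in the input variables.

NOT ((x1 NAND NOT x2) NAND (x1 NOR (x3 NOR (NOT x2 NOR NOT x3))))

G1 = NOT x2
G2 = x1 NAND G1 = x1 NAND NOT x2
G4 = NOT x3
G5 = G1 NOR G4 = NOT x2 NOR NOT x3
G6 = x3 NOR G5 = x3 NOR (NOT x2 NOR NOT x3)
G7 = x1 NOR G6 = x1 NOR (x3 NOR (NOT x2 NOR NOT x3))
G8 = G2 NAND G7 = (x1 NAND NOT x2) NAND (x1 NOR (x3 NOR (NOT x2 NOR NOT x3)))
G9 = NOT G8 = NOT ((x1 NAND NOT x2) NAND (x1 NOR (x3 NOR (NOT x2 NOR NOT x3))))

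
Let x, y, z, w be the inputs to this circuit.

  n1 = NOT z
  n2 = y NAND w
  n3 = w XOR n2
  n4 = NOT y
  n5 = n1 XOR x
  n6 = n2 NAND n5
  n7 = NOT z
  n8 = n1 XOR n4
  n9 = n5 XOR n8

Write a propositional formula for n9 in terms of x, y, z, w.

(NOT z XOR x) XOR (NOT z XOR NOT y)

n1 = NOT z
n4 = NOT y
n5 = n1 XOR x = NOT z XOR x
n8 = n1 XOR n4 = NOT z XOR NOT y
n9 = n5 XOR n8 = (NOT z XOR x) XOR (NOT z XOR NOT y)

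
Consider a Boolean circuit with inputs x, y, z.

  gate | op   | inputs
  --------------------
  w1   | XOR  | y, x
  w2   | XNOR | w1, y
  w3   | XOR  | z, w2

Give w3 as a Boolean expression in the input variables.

w1 = y XOR x
w2 = w1 XNOR y = (y XOR x) XNOR y
w3 = z XOR w2 = z XOR ((y XOR x) XNOR y)

z XOR ((y XOR x) XNOR y)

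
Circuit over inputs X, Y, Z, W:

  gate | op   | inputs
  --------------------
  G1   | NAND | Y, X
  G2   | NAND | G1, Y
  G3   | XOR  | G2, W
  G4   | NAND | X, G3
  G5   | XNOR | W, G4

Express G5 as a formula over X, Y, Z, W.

G1 = Y NAND X
G2 = G1 NAND Y = (Y NAND X) NAND Y
G3 = G2 XOR W = ((Y NAND X) NAND Y) XOR W
G4 = X NAND G3 = X NAND (((Y NAND X) NAND Y) XOR W)
G5 = W XNOR G4 = W XNOR (X NAND (((Y NAND X) NAND Y) XOR W))

W XNOR (X NAND (((Y NAND X) NAND Y) XOR W))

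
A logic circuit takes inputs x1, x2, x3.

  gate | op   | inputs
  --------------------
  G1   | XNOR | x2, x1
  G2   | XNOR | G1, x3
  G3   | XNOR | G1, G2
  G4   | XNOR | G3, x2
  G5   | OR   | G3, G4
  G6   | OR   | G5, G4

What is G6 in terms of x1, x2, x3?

(((x2 XNOR x1) XNOR ((x2 XNOR x1) XNOR x3)) OR (((x2 XNOR x1) XNOR ((x2 XNOR x1) XNOR x3)) XNOR x2)) OR (((x2 XNOR x1) XNOR ((x2 XNOR x1) XNOR x3)) XNOR x2)

G1 = x2 XNOR x1
G2 = G1 XNOR x3 = (x2 XNOR x1) XNOR x3
G3 = G1 XNOR G2 = (x2 XNOR x1) XNOR ((x2 XNOR x1) XNOR x3)
G4 = G3 XNOR x2 = ((x2 XNOR x1) XNOR ((x2 XNOR x1) XNOR x3)) XNOR x2
G5 = G3 OR G4 = ((x2 XNOR x1) XNOR ((x2 XNOR x1) XNOR x3)) OR (((x2 XNOR x1) XNOR ((x2 XNOR x1) XNOR x3)) XNOR x2)
G6 = G5 OR G4 = (((x2 XNOR x1) XNOR ((x2 XNOR x1) XNOR x3)) OR (((x2 XNOR x1) XNOR ((x2 XNOR x1) XNOR x3)) XNOR x2)) OR (((x2 XNOR x1) XNOR ((x2 XNOR x1) XNOR x3)) XNOR x2)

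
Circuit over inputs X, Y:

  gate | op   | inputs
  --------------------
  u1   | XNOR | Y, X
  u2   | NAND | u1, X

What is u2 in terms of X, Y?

(Y XNOR X) NAND X

u1 = Y XNOR X
u2 = u1 NAND X = (Y XNOR X) NAND X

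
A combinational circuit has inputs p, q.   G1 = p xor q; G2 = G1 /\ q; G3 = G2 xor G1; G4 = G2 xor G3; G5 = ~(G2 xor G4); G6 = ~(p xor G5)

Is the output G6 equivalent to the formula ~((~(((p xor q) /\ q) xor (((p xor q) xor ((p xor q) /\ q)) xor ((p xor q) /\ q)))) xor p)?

G1 = p xor q
G2 = G1 /\ q = (p xor q) /\ q
G3 = G2 xor G1 = ((p xor q) /\ q) xor (p xor q)
G4 = G2 xor G3 = ((p xor q) /\ q) xor (((p xor q) /\ q) xor (p xor q))
G5 = ~(G2 xor G4) = ~(((p xor q) /\ q) xor (((p xor q) /\ q) xor (((p xor q) /\ q) xor (p xor q))))
G6 = ~(p xor G5) = ~(p xor (~(((p xor q) /\ q) xor (((p xor q) /\ q) xor (((p xor q) /\ q) xor (p xor q))))))
At p=0, q=0: circuit gives 0, formula gives 0.
At p=1, q=1: circuit gives 1, formula gives 1.
Agrees on all 4 inputs.

Yes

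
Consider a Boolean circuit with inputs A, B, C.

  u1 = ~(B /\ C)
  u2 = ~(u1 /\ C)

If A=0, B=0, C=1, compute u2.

0

u1 = ~(0 /\ 1) = 1
u2 = ~(1 /\ 1) = 0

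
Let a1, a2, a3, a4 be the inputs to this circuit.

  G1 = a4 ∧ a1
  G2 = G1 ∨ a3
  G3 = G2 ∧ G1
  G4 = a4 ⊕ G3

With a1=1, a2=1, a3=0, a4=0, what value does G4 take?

0

G1 = 0 ∧ 1 = 0
G2 = 0 ∨ 0 = 0
G3 = 0 ∧ 0 = 0
G4 = 0 ⊕ 0 = 0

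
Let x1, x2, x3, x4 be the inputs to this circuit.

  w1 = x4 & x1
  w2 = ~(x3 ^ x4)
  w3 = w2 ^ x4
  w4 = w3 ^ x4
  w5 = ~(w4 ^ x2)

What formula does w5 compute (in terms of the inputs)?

~((((~(x3 ^ x4)) ^ x4) ^ x4) ^ x2)

w2 = ~(x3 ^ x4)
w3 = w2 ^ x4 = (~(x3 ^ x4)) ^ x4
w4 = w3 ^ x4 = ((~(x3 ^ x4)) ^ x4) ^ x4
w5 = ~(w4 ^ x2) = ~((((~(x3 ^ x4)) ^ x4) ^ x4) ^ x2)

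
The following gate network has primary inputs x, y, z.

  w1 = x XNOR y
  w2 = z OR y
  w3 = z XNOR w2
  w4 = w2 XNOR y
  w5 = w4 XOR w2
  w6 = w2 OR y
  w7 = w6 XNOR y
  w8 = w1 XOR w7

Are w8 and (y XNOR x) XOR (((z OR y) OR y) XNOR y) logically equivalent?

Yes

w1 = x XNOR y
w2 = z OR y
w6 = w2 OR y = (z OR y) OR y
w7 = w6 XNOR y = ((z OR y) OR y) XNOR y
w8 = w1 XOR w7 = (x XNOR y) XOR (((z OR y) OR y) XNOR y)
At x=0, y=0, z=0: circuit gives 0, formula gives 0.
At x=0, y=0, z=1: circuit gives 1, formula gives 1.
Agrees on all 8 inputs.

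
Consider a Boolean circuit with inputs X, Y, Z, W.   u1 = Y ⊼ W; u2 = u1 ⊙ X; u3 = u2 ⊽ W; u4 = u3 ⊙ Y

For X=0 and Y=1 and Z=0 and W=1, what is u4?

u1 = 1 ⊼ 1 = 0
u2 = 0 ⊙ 0 = 1
u3 = 1 ⊽ 1 = 0
u4 = 0 ⊙ 1 = 0

0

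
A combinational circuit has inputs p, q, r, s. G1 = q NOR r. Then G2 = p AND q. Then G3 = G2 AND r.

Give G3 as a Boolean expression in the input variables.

(p AND q) AND r

G2 = p AND q
G3 = G2 AND r = (p AND q) AND r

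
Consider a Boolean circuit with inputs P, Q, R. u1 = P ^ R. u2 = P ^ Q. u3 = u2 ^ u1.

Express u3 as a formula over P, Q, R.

u1 = P ^ R
u2 = P ^ Q
u3 = u2 ^ u1 = (P ^ Q) ^ (P ^ R)

(P ^ Q) ^ (P ^ R)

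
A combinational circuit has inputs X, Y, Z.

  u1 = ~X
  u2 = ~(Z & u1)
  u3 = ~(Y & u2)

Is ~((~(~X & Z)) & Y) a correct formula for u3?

Yes

u1 = ~X
u2 = ~(Z & u1) = ~(Z & ~X)
u3 = ~(Y & u2) = ~(Y & (~(Z & ~X)))
At X=0, Y=1, Z=0: circuit gives 0, formula gives 0.
At X=0, Y=0, Z=0: circuit gives 1, formula gives 1.
Agrees on all 8 inputs.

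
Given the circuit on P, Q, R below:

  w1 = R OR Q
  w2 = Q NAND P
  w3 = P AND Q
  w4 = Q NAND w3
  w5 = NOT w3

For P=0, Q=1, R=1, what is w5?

w3 = 0 AND 1 = 0
w5 = NOT 0 = 1

1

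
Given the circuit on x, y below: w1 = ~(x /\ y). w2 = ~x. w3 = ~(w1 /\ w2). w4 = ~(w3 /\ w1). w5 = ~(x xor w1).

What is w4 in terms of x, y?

~((~((~(x /\ y)) /\ ~x)) /\ (~(x /\ y)))

w1 = ~(x /\ y)
w2 = ~x
w3 = ~(w1 /\ w2) = ~((~(x /\ y)) /\ ~x)
w4 = ~(w3 /\ w1) = ~((~((~(x /\ y)) /\ ~x)) /\ (~(x /\ y)))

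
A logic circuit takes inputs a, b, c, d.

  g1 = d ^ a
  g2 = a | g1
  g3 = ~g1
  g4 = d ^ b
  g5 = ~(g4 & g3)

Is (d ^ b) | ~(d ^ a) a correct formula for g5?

g1 = d ^ a
g3 = ~g1 = ~(d ^ a)
g4 = d ^ b
g5 = ~(g4 & g3) = ~((d ^ b) & ~(d ^ a))
At a=0, b=1, c=0, d=0: circuit gives 0, formula gives 1.

No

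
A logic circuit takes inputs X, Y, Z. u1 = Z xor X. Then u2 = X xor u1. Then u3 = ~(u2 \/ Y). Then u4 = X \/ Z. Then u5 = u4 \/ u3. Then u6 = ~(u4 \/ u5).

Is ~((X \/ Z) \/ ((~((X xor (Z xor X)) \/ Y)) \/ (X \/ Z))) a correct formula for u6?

u1 = Z xor X
u2 = X xor u1 = X xor (Z xor X)
u3 = ~(u2 \/ Y) = ~((X xor (Z xor X)) \/ Y)
u4 = X \/ Z
u5 = u4 \/ u3 = (X \/ Z) \/ (~((X xor (Z xor X)) \/ Y))
u6 = ~(u4 \/ u5) = ~((X \/ Z) \/ ((X \/ Z) \/ (~((X xor (Z xor X)) \/ Y))))
At X=0, Y=0, Z=0: circuit gives 0, formula gives 0.
At X=0, Y=1, Z=0: circuit gives 1, formula gives 1.
Agrees on all 8 inputs.

Yes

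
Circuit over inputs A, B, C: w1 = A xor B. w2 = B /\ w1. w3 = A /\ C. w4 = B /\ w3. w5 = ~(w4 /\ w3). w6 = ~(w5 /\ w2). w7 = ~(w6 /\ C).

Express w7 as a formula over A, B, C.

w1 = A xor B
w2 = B /\ w1 = B /\ (A xor B)
w3 = A /\ C
w4 = B /\ w3 = B /\ (A /\ C)
w5 = ~(w4 /\ w3) = ~((B /\ (A /\ C)) /\ (A /\ C))
w6 = ~(w5 /\ w2) = ~((~((B /\ (A /\ C)) /\ (A /\ C))) /\ (B /\ (A xor B)))
w7 = ~(w6 /\ C) = ~((~((~((B /\ (A /\ C)) /\ (A /\ C))) /\ (B /\ (A xor B)))) /\ C)

~((~((~((B /\ (A /\ C)) /\ (A /\ C))) /\ (B /\ (A xor B)))) /\ C)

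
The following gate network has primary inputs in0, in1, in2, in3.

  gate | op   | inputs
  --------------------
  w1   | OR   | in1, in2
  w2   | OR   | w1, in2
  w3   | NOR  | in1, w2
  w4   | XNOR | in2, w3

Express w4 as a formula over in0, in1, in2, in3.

w1 = in1 OR in2
w2 = w1 OR in2 = (in1 OR in2) OR in2
w3 = in1 NOR w2 = in1 NOR ((in1 OR in2) OR in2)
w4 = in2 XNOR w3 = in2 XNOR (in1 NOR ((in1 OR in2) OR in2))

in2 XNOR (in1 NOR ((in1 OR in2) OR in2))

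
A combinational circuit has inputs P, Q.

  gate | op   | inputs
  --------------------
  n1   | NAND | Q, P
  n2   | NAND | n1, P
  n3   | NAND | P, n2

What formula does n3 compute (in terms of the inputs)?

P NAND ((Q NAND P) NAND P)

n1 = Q NAND P
n2 = n1 NAND P = (Q NAND P) NAND P
n3 = P NAND n2 = P NAND ((Q NAND P) NAND P)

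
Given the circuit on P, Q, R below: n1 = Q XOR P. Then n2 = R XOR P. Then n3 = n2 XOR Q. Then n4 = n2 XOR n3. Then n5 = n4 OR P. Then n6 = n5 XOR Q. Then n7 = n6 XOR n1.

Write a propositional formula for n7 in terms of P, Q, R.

((((R XOR P) XOR ((R XOR P) XOR Q)) OR P) XOR Q) XOR (Q XOR P)

n1 = Q XOR P
n2 = R XOR P
n3 = n2 XOR Q = (R XOR P) XOR Q
n4 = n2 XOR n3 = (R XOR P) XOR ((R XOR P) XOR Q)
n5 = n4 OR P = ((R XOR P) XOR ((R XOR P) XOR Q)) OR P
n6 = n5 XOR Q = (((R XOR P) XOR ((R XOR P) XOR Q)) OR P) XOR Q
n7 = n6 XOR n1 = ((((R XOR P) XOR ((R XOR P) XOR Q)) OR P) XOR Q) XOR (Q XOR P)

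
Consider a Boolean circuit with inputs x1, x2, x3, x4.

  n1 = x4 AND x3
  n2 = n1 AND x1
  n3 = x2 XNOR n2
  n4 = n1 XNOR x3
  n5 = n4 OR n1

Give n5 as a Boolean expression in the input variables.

n1 = x4 AND x3
n4 = n1 XNOR x3 = (x4 AND x3) XNOR x3
n5 = n4 OR n1 = ((x4 AND x3) XNOR x3) OR (x4 AND x3)

((x4 AND x3) XNOR x3) OR (x4 AND x3)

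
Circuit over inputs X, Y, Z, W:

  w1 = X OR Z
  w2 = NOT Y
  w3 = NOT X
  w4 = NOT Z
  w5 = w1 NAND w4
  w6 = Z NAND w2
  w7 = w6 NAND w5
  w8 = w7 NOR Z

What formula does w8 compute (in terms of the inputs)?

((Z NAND NOT Y) NAND ((X OR Z) NAND NOT Z)) NOR Z

w1 = X OR Z
w2 = NOT Y
w4 = NOT Z
w5 = w1 NAND w4 = (X OR Z) NAND NOT Z
w6 = Z NAND w2 = Z NAND NOT Y
w7 = w6 NAND w5 = (Z NAND NOT Y) NAND ((X OR Z) NAND NOT Z)
w8 = w7 NOR Z = ((Z NAND NOT Y) NAND ((X OR Z) NAND NOT Z)) NOR Z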